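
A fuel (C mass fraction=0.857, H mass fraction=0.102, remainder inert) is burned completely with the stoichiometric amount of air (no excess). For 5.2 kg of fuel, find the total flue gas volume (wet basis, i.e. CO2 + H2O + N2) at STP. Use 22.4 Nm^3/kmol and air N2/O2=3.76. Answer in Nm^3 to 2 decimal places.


Per kg fuel: CO2 = (C/12 kmol)*22.4 = (0.857/12)*22.4 = 1.59973 Nm^3
Per kg fuel: H2O = (H/2 kmol)*22.4 = (0.102/2)*22.4 = 1.14240 Nm^3
O2 needed per kg fuel = C/12 + H/4 = 0.857/12 + 0.102/4 = 0.09691667 kmol
Per kg fuel: N2 = O2*3.76*22.4 = 0.09691667*3.76*22.4 = 8.16271 Nm^3
Total per kg = 1.59973 + 1.14240 + 8.16271 = 10.90484 Nm^3
Total = 10.90484 * 5.2 = 56.71 Nm^3


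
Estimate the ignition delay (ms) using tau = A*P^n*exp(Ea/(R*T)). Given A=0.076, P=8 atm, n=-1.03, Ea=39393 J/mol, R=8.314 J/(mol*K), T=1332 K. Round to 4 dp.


tau = A * P^n * exp(Ea/(R*T))
P^n = 8^(-1.03) = 0.11744034
Ea/(R*T) = 39393/(8.314*1332) = 3.557172
exp(Ea/(R*T)) = 35.063881
tau = 0.076 * 0.11744034 * 35.063881 = 0.3130 ms


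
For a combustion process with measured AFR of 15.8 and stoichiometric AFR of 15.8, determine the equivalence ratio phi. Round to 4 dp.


phi = AFR_stoich / AFR_actual
phi = 15.8 / 15.8 = 1.0000


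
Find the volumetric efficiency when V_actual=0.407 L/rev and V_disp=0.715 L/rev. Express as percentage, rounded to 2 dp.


eta_v = (V_actual / V_disp) * 100
Ratio = 0.407 / 0.715 = 0.5692
eta_v = 0.5692 * 100 = 56.92%


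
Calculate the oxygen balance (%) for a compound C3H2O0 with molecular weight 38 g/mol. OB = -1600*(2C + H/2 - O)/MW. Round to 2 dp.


OB = -1600 * (2C + H/2 - O) / MW
Inner = 2*3 + 2/2 - 0 = 7.00
OB = -1600 * 7.00 / 38 = -294.74%


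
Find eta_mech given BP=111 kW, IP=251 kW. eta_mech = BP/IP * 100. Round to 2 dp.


eta_mech = (BP / IP) * 100
Ratio = 111 / 251 = 0.4422
eta_mech = 0.4422 * 100 = 44.22%


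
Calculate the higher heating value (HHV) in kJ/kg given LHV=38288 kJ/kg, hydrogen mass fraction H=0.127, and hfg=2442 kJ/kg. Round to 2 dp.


HHV = LHV + hfg * 9 * H
Water addition = 2442 * 9 * 0.127 = 2791.206 kJ/kg
HHV = 38288 + 2791.206 = 41079.21 kJ/kg


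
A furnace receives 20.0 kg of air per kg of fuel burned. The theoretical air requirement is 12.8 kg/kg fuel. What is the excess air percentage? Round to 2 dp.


Excess air = actual - stoichiometric = 20.0 - 12.8 = 7.20 kg/kg fuel
Excess air % = (excess / stoich) * 100 = (7.20 / 12.8) * 100 = 56.25%


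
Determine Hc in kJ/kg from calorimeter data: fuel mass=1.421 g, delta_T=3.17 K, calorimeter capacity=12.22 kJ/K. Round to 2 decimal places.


Hc = C_cal * delta_T / m_fuel
Q_released = 12.22 * 3.17 = 38.7374 kJ
m_fuel = 1.421 g = 1.421/1000 kg = 0.001421 kg
Hc = 38.7374 / 0.001421 = 27260.66 kJ/kg


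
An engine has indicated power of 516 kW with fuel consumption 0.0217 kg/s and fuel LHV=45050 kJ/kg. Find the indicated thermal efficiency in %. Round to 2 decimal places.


eta_ith = (IP / (mf * LHV)) * 100
Denominator = 0.0217 * 45050 = 977.5850 kW
eta_ith = (516 / 977.5850) * 100 = 52.78%


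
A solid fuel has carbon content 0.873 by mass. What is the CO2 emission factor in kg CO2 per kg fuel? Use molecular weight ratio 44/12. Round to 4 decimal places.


EF = C_frac * (M_CO2 / M_C)
EF = 0.873 * (44/12)
EF = 0.873 * 3.666667 = 3.2010 kg_CO2/kg_fuel


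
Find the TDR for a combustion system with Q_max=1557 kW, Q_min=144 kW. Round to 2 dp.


TDR = Q_max / Q_min
TDR = 1557 / 144 = 10.81


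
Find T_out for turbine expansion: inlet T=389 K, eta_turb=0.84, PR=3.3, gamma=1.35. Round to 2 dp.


T_out = T_in * (1 - eta * (1 - PR^(-(gamma-1)/gamma)))
Exponent = -(1.35-1)/1.35 = -0.25925926
PR^exp = 3.3^(-0.25925926) = 0.73378775
Factor = 1 - 0.84*(1 - 0.73378775) = 0.77638171
T_out = 389 * 0.77638171 = 302.01 K


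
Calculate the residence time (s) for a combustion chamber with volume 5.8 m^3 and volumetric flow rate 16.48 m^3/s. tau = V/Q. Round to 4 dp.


tau = V / Q_flow
tau = 5.8 / 16.48 = 0.3519 s


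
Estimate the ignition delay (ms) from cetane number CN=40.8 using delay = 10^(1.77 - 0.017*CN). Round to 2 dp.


delay = 10^(1.77 - 0.017*CN)
Exponent = 1.77 - 0.017*40.8 = 1.0764
delay = 10^1.0764 = 11.92 ms


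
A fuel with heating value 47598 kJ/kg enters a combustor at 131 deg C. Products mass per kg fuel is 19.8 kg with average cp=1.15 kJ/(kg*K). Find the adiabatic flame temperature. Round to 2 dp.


T_ad = T_in + Hc / (m_p * cp)
Denominator = 19.8 * 1.15 = 22.7700
Temperature rise = 47598 / 22.7700 = 2090.38 K
T_ad = 131 + 2090.38 = 2221.38 deg C


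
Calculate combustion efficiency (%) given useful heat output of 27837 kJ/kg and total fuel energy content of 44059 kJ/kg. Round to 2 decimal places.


Efficiency = (Q_useful / Q_fuel) * 100
Efficiency = (27837 / 44059) * 100
Efficiency = 0.6318 * 100 = 63.18%


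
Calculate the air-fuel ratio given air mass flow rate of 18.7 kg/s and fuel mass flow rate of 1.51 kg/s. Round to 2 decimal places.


AFR = m_air / m_fuel
AFR = 18.7 / 1.51 = 12.38


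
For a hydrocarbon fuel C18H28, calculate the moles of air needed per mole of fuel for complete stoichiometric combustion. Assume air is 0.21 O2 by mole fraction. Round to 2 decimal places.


Balanced combustion: C18H28 + 25 O2 -> 18 CO2 + 14 H2O
O2 needed = C + H/4 = 18 + 28/4 = 25.00 moles
Air moles = O2 / 0.21 = 25.00 / 0.21 = 119.05 moles air


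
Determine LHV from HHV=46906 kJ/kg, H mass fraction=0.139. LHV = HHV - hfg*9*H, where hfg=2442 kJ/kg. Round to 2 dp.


LHV = HHV - hfg * 9 * H
Water correction = 2442 * 9 * 0.139 = 3054.942 kJ/kg
LHV = 46906 - 3054.942 = 43851.06 kJ/kg


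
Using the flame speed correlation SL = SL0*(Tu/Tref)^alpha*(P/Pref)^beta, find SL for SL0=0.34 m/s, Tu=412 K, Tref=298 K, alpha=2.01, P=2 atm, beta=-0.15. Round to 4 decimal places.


SL = SL0 * (Tu/Tref)^alpha * (P/Pref)^beta
T ratio = 412/298 = 1.38255034
(T ratio)^alpha = 1.38255034^2.01 = 1.917647
(P/Pref)^beta = 2^(-0.15) = 0.901250
SL = 0.34 * 1.917647 * 0.901250 = 0.5876 m/s


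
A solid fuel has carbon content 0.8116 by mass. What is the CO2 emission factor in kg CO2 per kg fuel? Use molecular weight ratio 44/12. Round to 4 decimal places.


EF = C_frac * (M_CO2 / M_C)
EF = 0.8116 * (44/12)
EF = 0.8116 * 3.666667 = 2.9759 kg_CO2/kg_fuel


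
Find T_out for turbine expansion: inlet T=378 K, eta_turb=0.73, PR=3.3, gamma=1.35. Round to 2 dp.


T_out = T_in * (1 - eta * (1 - PR^(-(gamma-1)/gamma)))
Exponent = -(1.35-1)/1.35 = -0.25925926
PR^exp = 3.3^(-0.25925926) = 0.73378775
Factor = 1 - 0.73*(1 - 0.73378775) = 0.80566506
T_out = 378 * 0.80566506 = 304.54 K


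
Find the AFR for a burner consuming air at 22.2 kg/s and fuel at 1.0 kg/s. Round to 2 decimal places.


AFR = m_air / m_fuel
AFR = 22.2 / 1.0 = 22.20


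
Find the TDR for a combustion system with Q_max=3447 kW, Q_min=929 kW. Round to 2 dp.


TDR = Q_max / Q_min
TDR = 3447 / 929 = 3.71


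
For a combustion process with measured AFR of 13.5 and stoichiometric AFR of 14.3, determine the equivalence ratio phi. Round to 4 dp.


phi = AFR_stoich / AFR_actual
phi = 14.3 / 13.5 = 1.0593


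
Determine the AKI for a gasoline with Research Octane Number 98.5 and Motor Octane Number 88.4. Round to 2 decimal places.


AKI = (RON + MON) / 2
AKI = (98.5 + 88.4) / 2
AKI = 186.9 / 2 = 93.45


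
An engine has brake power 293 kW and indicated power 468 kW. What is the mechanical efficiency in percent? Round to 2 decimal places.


eta_mech = (BP / IP) * 100
Ratio = 293 / 468 = 0.6261
eta_mech = 0.6261 * 100 = 62.61%


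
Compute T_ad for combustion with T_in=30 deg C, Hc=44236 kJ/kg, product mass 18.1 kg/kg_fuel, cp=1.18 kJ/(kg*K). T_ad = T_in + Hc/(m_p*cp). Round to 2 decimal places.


T_ad = T_in + Hc / (m_p * cp)
Denominator = 18.1 * 1.18 = 21.3580
Temperature rise = 44236 / 21.3580 = 2071.17 K
T_ad = 30 + 2071.17 = 2101.17 deg C


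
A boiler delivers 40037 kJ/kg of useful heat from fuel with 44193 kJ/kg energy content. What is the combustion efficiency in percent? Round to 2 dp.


Efficiency = (Q_useful / Q_fuel) * 100
Efficiency = (40037 / 44193) * 100
Efficiency = 0.9060 * 100 = 90.60%


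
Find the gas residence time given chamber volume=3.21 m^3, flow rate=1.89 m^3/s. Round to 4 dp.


tau = V / Q_flow
tau = 3.21 / 1.89 = 1.6984 s


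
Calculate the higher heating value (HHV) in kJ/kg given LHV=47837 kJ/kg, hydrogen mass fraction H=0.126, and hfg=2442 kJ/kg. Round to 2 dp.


HHV = LHV + hfg * 9 * H
Water addition = 2442 * 9 * 0.126 = 2769.228 kJ/kg
HHV = 47837 + 2769.228 = 50606.23 kJ/kg


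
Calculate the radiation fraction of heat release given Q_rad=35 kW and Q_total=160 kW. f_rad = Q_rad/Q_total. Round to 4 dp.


f_rad = Q_rad / Q_total
f_rad = 35 / 160 = 0.2188


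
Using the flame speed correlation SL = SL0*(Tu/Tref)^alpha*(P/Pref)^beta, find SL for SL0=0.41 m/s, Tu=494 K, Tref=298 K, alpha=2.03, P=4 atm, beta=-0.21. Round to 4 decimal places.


SL = SL0 * (Tu/Tref)^alpha * (P/Pref)^beta
T ratio = 494/298 = 1.65771812
(T ratio)^alpha = 1.65771812^2.03 = 2.790016
(P/Pref)^beta = 4^(-0.21) = 0.747425
SL = 0.41 * 2.790016 * 0.747425 = 0.8550 m/s


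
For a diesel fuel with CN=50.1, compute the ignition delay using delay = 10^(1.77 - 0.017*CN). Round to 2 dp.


delay = 10^(1.77 - 0.017*CN)
Exponent = 1.77 - 0.017*50.1 = 0.9183
delay = 10^0.9183 = 8.29 ms


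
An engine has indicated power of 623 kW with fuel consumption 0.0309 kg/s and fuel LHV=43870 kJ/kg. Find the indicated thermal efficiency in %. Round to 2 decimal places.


eta_ith = (IP / (mf * LHV)) * 100
Denominator = 0.0309 * 43870 = 1355.5830 kW
eta_ith = (623 / 1355.5830) * 100 = 45.96%


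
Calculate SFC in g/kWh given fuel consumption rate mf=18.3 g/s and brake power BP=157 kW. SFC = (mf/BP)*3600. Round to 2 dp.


SFC = (mf / BP) * 3600
Rate = 18.3 / 157 = 0.116561 g/(s*kW)
SFC = 0.116561 * 3600 = 419.62 g/kWh


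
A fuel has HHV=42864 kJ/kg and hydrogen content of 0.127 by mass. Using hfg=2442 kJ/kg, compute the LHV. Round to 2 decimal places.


LHV = HHV - hfg * 9 * H
Water correction = 2442 * 9 * 0.127 = 2791.206 kJ/kg
LHV = 42864 - 2791.206 = 40072.79 kJ/kg


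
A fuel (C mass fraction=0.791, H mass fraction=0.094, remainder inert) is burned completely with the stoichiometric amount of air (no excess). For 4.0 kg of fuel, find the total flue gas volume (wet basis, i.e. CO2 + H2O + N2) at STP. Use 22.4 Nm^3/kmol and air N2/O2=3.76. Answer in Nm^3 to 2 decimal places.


Per kg fuel: CO2 = (C/12 kmol)*22.4 = (0.791/12)*22.4 = 1.47653 Nm^3
Per kg fuel: H2O = (H/2 kmol)*22.4 = (0.094/2)*22.4 = 1.05280 Nm^3
O2 needed per kg fuel = C/12 + H/4 = 0.791/12 + 0.094/4 = 0.08941667 kmol
Per kg fuel: N2 = O2*3.76*22.4 = 0.08941667*3.76*22.4 = 7.53103 Nm^3
Total per kg = 1.47653 + 1.05280 + 7.53103 = 10.06036 Nm^3
Total = 10.06036 * 4.0 = 40.24 Nm^3


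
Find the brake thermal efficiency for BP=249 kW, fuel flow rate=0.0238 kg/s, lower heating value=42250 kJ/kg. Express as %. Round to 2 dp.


eta_BTE = (BP / (mf * LHV)) * 100
Denominator = 0.0238 * 42250 = 1005.5500 kW
eta_BTE = (249 / 1005.5500) * 100 = 24.76%


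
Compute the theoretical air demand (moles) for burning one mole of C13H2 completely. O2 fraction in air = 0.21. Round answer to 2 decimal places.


Balanced combustion: C13H2 + 13.5 O2 -> 13 CO2 + 1 H2O
O2 needed = C + H/4 = 13 + 2/4 = 13.50 moles
Air moles = O2 / 0.21 = 13.50 / 0.21 = 64.29 moles air


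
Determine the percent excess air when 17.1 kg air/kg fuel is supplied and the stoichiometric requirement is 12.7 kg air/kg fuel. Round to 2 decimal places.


Excess air = actual - stoichiometric = 17.1 - 12.7 = 4.40 kg/kg fuel
Excess air % = (excess / stoich) * 100 = (4.40 / 12.7) * 100 = 34.65%


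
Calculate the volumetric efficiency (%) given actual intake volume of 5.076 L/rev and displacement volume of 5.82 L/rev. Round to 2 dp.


eta_v = (V_actual / V_disp) * 100
Ratio = 5.076 / 5.82 = 0.8722
eta_v = 0.8722 * 100 = 87.22%


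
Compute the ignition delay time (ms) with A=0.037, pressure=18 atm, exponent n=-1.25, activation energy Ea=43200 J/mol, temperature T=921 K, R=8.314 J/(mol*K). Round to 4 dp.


tau = A * P^n * exp(Ea/(R*T))
P^n = 18^(-1.25) = 0.02697177
Ea/(R*T) = 43200/(8.314*921) = 5.641753
exp(Ea/(R*T)) = 281.956658
tau = 0.037 * 0.02697177 * 281.956658 = 0.2814 ms


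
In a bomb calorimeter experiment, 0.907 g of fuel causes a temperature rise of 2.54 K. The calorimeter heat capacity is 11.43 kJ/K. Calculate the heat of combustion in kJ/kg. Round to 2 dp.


Hc = C_cal * delta_T / m_fuel
Q_released = 11.43 * 2.54 = 29.0322 kJ
m_fuel = 0.907 g = 0.907/1000 kg = 0.000907 kg
Hc = 29.0322 / 0.000907 = 32009.04 kJ/kg


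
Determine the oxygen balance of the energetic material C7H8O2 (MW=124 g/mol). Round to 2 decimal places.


OB = -1600 * (2C + H/2 - O) / MW
Inner = 2*7 + 8/2 - 2 = 16.00
OB = -1600 * 16.00 / 124 = -206.45%


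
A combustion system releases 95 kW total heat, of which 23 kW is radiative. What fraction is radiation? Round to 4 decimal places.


f_rad = Q_rad / Q_total
f_rad = 23 / 95 = 0.2421


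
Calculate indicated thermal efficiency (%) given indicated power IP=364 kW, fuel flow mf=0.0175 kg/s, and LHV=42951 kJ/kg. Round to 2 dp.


eta_ith = (IP / (mf * LHV)) * 100
Denominator = 0.0175 * 42951 = 751.6425 kW
eta_ith = (364 / 751.6425) * 100 = 48.43%


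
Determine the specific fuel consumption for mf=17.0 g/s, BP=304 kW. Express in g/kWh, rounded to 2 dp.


SFC = (mf / BP) * 3600
Rate = 17.0 / 304 = 0.055921 g/(s*kW)
SFC = 0.055921 * 3600 = 201.32 g/kWh


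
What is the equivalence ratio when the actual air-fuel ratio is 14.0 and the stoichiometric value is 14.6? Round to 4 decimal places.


phi = AFR_stoich / AFR_actual
phi = 14.6 / 14.0 = 1.0429


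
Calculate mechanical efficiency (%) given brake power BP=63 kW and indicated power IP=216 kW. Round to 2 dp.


eta_mech = (BP / IP) * 100
Ratio = 63 / 216 = 0.2917
eta_mech = 0.2917 * 100 = 29.17%


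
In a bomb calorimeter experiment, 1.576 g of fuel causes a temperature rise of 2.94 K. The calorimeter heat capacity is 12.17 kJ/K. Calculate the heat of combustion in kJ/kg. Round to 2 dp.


Hc = C_cal * delta_T / m_fuel
Q_released = 12.17 * 2.94 = 35.7798 kJ
m_fuel = 1.576 g = 1.576/1000 kg = 0.001576 kg
Hc = 35.7798 / 0.001576 = 22702.92 kJ/kg


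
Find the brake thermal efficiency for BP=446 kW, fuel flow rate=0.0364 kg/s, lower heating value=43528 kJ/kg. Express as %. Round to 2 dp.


eta_BTE = (BP / (mf * LHV)) * 100
Denominator = 0.0364 * 43528 = 1584.4192 kW
eta_BTE = (446 / 1584.4192) * 100 = 28.15%


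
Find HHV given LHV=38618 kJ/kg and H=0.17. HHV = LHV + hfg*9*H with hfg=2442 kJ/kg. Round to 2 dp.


HHV = LHV + hfg * 9 * H
Water addition = 2442 * 9 * 0.17 = 3736.260 kJ/kg
HHV = 38618 + 3736.260 = 42354.26 kJ/kg


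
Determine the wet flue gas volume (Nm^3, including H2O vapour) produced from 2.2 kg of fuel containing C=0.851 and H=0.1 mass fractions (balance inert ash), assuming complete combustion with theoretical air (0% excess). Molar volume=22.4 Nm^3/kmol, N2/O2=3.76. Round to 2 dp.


Per kg fuel: CO2 = (C/12 kmol)*22.4 = (0.851/12)*22.4 = 1.58853 Nm^3
Per kg fuel: H2O = (H/2 kmol)*22.4 = (0.1/2)*22.4 = 1.12000 Nm^3
O2 needed per kg fuel = C/12 + H/4 = 0.851/12 + 0.1/4 = 0.09591667 kmol
Per kg fuel: N2 = O2*3.76*22.4 = 0.09591667*3.76*22.4 = 8.07849 Nm^3
Total per kg = 1.58853 + 1.12000 + 8.07849 = 10.78702 Nm^3
Total = 10.78702 * 2.2 = 23.73 Nm^3


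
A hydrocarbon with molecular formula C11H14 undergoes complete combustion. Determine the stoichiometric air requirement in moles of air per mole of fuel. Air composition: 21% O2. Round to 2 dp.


Balanced combustion: C11H14 + 14.5 O2 -> 11 CO2 + 7 H2O
O2 needed = C + H/4 = 11 + 14/4 = 14.50 moles
Air moles = O2 / 0.21 = 14.50 / 0.21 = 69.05 moles air


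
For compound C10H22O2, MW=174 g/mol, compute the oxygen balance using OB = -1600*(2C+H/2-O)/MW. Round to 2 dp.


OB = -1600 * (2C + H/2 - O) / MW
Inner = 2*10 + 22/2 - 2 = 29.00
OB = -1600 * 29.00 / 174 = -266.67%


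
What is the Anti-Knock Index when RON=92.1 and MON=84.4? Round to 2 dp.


AKI = (RON + MON) / 2
AKI = (92.1 + 84.4) / 2
AKI = 176.5 / 2 = 88.25


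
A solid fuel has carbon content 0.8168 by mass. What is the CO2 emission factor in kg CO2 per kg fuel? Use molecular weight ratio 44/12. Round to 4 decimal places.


EF = C_frac * (M_CO2 / M_C)
EF = 0.8168 * (44/12)
EF = 0.8168 * 3.666667 = 2.9949 kg_CO2/kg_fuel


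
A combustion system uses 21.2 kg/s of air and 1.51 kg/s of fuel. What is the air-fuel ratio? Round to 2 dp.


AFR = m_air / m_fuel
AFR = 21.2 / 1.51 = 14.04


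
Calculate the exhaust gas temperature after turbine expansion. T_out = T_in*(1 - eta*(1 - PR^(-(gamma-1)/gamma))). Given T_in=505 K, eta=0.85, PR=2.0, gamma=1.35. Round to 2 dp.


T_out = T_in * (1 - eta * (1 - PR^(-(gamma-1)/gamma)))
Exponent = -(1.35-1)/1.35 = -0.25925926
PR^exp = 2.0^(-0.25925926) = 0.83551680
Factor = 1 - 0.85*(1 - 0.83551680) = 0.86018928
T_out = 505 * 0.86018928 = 434.40 K


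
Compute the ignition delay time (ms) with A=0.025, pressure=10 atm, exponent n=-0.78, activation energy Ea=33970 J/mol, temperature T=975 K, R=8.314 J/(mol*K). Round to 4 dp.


tau = A * P^n * exp(Ea/(R*T))
P^n = 10^(-0.78) = 0.16595869
Ea/(R*T) = 33970/(8.314*975) = 4.190645
exp(Ea/(R*T)) = 66.065414
tau = 0.025 * 0.16595869 * 66.065414 = 0.2741 ms


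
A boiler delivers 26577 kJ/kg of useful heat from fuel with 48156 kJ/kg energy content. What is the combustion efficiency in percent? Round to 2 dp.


Efficiency = (Q_useful / Q_fuel) * 100
Efficiency = (26577 / 48156) * 100
Efficiency = 0.5519 * 100 = 55.19%


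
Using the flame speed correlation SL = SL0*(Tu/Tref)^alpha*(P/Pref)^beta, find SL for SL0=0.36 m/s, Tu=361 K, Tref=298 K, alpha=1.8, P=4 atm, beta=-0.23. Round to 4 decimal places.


SL = SL0 * (Tu/Tref)^alpha * (P/Pref)^beta
T ratio = 361/298 = 1.21140940
(T ratio)^alpha = 1.21140940^1.8 = 1.412289
(P/Pref)^beta = 4^(-0.23) = 0.726986
SL = 0.36 * 1.412289 * 0.726986 = 0.3696 m/s


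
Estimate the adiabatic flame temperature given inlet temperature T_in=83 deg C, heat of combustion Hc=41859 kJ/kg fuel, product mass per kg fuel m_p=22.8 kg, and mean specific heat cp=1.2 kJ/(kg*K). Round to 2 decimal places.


T_ad = T_in + Hc / (m_p * cp)
Denominator = 22.8 * 1.2 = 27.3600
Temperature rise = 41859 / 27.3600 = 1529.93 K
T_ad = 83 + 1529.93 = 1612.93 deg C


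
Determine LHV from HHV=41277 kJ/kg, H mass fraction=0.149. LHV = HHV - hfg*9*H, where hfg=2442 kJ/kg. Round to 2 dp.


LHV = HHV - hfg * 9 * H
Water correction = 2442 * 9 * 0.149 = 3274.722 kJ/kg
LHV = 41277 - 3274.722 = 38002.28 kJ/kg


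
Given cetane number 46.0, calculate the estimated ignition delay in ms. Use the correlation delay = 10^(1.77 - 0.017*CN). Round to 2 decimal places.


delay = 10^(1.77 - 0.017*CN)
Exponent = 1.77 - 0.017*46.0 = 0.9880
delay = 10^0.9880 = 9.73 ms


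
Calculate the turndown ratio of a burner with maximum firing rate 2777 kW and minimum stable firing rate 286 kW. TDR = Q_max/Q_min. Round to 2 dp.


TDR = Q_max / Q_min
TDR = 2777 / 286 = 9.71


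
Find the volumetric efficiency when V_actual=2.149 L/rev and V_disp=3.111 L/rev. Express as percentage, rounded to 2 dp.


eta_v = (V_actual / V_disp) * 100
Ratio = 2.149 / 3.111 = 0.6908
eta_v = 0.6908 * 100 = 69.08%


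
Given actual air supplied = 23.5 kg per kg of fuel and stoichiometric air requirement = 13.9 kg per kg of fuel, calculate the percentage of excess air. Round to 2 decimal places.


Excess air = actual - stoichiometric = 23.5 - 13.9 = 9.60 kg/kg fuel
Excess air % = (excess / stoich) * 100 = (9.60 / 13.9) * 100 = 69.06%


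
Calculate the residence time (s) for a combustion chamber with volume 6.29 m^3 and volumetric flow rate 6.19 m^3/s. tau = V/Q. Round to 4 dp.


tau = V / Q_flow
tau = 6.29 / 6.19 = 1.0162 s


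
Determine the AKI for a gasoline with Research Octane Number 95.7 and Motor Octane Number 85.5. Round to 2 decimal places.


AKI = (RON + MON) / 2
AKI = (95.7 + 85.5) / 2
AKI = 181.2 / 2 = 90.60


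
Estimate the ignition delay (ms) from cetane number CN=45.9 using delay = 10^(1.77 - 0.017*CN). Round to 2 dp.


delay = 10^(1.77 - 0.017*CN)
Exponent = 1.77 - 0.017*45.9 = 0.9897
delay = 10^0.9897 = 9.77 ms


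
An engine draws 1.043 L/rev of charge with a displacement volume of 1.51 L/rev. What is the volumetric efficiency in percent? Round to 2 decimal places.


eta_v = (V_actual / V_disp) * 100
Ratio = 1.043 / 1.51 = 0.6907
eta_v = 0.6907 * 100 = 69.07%


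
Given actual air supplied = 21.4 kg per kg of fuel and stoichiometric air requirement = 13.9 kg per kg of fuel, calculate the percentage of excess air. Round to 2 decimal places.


Excess air = actual - stoichiometric = 21.4 - 13.9 = 7.50 kg/kg fuel
Excess air % = (excess / stoich) * 100 = (7.50 / 13.9) * 100 = 53.96%


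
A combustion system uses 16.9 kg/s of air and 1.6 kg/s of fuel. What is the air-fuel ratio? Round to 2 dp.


AFR = m_air / m_fuel
AFR = 16.9 / 1.6 = 10.56


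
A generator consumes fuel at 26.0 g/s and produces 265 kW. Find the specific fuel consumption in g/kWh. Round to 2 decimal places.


SFC = (mf / BP) * 3600
Rate = 26.0 / 265 = 0.098113 g/(s*kW)
SFC = 0.098113 * 3600 = 353.21 g/kWh


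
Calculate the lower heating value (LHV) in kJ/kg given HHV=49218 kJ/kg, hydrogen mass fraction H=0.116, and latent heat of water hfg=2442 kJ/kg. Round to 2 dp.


LHV = HHV - hfg * 9 * H
Water correction = 2442 * 9 * 0.116 = 2549.448 kJ/kg
LHV = 49218 - 2549.448 = 46668.55 kJ/kg


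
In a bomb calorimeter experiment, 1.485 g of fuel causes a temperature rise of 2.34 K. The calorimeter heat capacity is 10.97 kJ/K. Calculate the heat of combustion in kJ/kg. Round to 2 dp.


Hc = C_cal * delta_T / m_fuel
Q_released = 10.97 * 2.34 = 25.6698 kJ
m_fuel = 1.485 g = 1.485/1000 kg = 0.001485 kg
Hc = 25.6698 / 0.001485 = 17286.06 kJ/kg


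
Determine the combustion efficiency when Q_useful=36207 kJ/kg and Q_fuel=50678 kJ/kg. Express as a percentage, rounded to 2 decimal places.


Efficiency = (Q_useful / Q_fuel) * 100
Efficiency = (36207 / 50678) * 100
Efficiency = 0.7145 * 100 = 71.45%


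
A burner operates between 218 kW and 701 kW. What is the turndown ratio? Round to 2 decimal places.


TDR = Q_max / Q_min
TDR = 701 / 218 = 3.22


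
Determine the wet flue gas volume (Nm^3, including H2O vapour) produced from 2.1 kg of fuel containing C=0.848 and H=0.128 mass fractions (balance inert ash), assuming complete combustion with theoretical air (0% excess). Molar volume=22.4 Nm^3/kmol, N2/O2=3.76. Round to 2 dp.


Per kg fuel: CO2 = (C/12 kmol)*22.4 = (0.848/12)*22.4 = 1.58293 Nm^3
Per kg fuel: H2O = (H/2 kmol)*22.4 = (0.128/2)*22.4 = 1.43360 Nm^3
O2 needed per kg fuel = C/12 + H/4 = 0.848/12 + 0.128/4 = 0.10266667 kmol
Per kg fuel: N2 = O2*3.76*22.4 = 0.10266667*3.76*22.4 = 8.64700 Nm^3
Total per kg = 1.58293 + 1.43360 + 8.64700 = 11.66353 Nm^3
Total = 11.66353 * 2.1 = 24.49 Nm^3


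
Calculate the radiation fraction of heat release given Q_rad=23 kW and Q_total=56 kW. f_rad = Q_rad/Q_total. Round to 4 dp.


f_rad = Q_rad / Q_total
f_rad = 23 / 56 = 0.4107


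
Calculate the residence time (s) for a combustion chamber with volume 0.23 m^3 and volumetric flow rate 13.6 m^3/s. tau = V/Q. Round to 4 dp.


tau = V / Q_flow
tau = 0.23 / 13.6 = 0.0169 s


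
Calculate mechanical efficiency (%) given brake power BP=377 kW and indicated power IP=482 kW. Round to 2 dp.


eta_mech = (BP / IP) * 100
Ratio = 377 / 482 = 0.7822
eta_mech = 0.7822 * 100 = 78.22%


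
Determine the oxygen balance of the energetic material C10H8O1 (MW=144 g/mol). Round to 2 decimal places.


OB = -1600 * (2C + H/2 - O) / MW
Inner = 2*10 + 8/2 - 1 = 23.00
OB = -1600 * 23.00 / 144 = -255.56%


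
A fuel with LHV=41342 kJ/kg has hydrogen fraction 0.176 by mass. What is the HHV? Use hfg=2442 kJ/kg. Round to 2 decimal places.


HHV = LHV + hfg * 9 * H
Water addition = 2442 * 9 * 0.176 = 3868.128 kJ/kg
HHV = 41342 + 3868.128 = 45210.13 kJ/kg


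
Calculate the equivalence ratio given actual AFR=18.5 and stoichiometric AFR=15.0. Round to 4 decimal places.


phi = AFR_stoich / AFR_actual
phi = 15.0 / 18.5 = 0.8108


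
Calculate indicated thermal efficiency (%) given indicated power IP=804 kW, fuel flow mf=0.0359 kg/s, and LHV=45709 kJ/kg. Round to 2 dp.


eta_ith = (IP / (mf * LHV)) * 100
Denominator = 0.0359 * 45709 = 1640.9531 kW
eta_ith = (804 / 1640.9531) * 100 = 49.00%


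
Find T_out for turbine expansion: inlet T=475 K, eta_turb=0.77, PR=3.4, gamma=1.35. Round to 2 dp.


T_out = T_in * (1 - eta * (1 - PR^(-(gamma-1)/gamma)))
Exponent = -(1.35-1)/1.35 = -0.25925926
PR^exp = 3.4^(-0.25925926) = 0.72813041
Factor = 1 - 0.77*(1 - 0.72813041) = 0.79066042
T_out = 475 * 0.79066042 = 375.56 K


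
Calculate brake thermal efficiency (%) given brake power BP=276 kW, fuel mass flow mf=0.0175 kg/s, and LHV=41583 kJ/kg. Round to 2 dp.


eta_BTE = (BP / (mf * LHV)) * 100
Denominator = 0.0175 * 41583 = 727.7025 kW
eta_BTE = (276 / 727.7025) * 100 = 37.93%


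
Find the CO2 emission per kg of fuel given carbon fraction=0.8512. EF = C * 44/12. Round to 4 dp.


EF = C_frac * (M_CO2 / M_C)
EF = 0.8512 * (44/12)
EF = 0.8512 * 3.666667 = 3.1211 kg_CO2/kg_fuel


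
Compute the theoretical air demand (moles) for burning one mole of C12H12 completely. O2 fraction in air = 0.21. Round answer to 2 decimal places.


Balanced combustion: C12H12 + 15 O2 -> 12 CO2 + 6 H2O
O2 needed = C + H/4 = 12 + 12/4 = 15.00 moles
Air moles = O2 / 0.21 = 15.00 / 0.21 = 71.43 moles air


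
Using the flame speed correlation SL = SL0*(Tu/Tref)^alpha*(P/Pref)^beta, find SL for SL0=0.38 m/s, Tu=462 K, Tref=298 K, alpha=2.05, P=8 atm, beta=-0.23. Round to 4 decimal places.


SL = SL0 * (Tu/Tref)^alpha * (P/Pref)^beta
T ratio = 462/298 = 1.55033557
(T ratio)^alpha = 1.55033557^2.05 = 2.456816
(P/Pref)^beta = 8^(-0.23) = 0.619854
SL = 0.38 * 2.456816 * 0.619854 = 0.5787 m/s


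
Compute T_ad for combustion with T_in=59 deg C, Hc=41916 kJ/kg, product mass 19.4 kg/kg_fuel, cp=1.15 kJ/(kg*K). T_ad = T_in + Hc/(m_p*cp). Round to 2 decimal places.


T_ad = T_in + Hc / (m_p * cp)
Denominator = 19.4 * 1.15 = 22.3100
Temperature rise = 41916 / 22.3100 = 1878.80 K
T_ad = 59 + 1878.80 = 1937.80 deg C


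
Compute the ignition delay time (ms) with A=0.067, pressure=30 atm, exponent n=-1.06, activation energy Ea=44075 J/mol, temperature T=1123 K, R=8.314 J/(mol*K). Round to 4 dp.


tau = A * P^n * exp(Ea/(R*T))
P^n = 30^(-1.06) = 0.02718013
Ea/(R*T) = 44075/(8.314*1123) = 4.720658
exp(Ea/(R*T)) = 112.242092
tau = 0.067 * 0.02718013 * 112.242092 = 0.2044 ms


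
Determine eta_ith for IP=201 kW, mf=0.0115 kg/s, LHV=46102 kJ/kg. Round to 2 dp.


eta_ith = (IP / (mf * LHV)) * 100
Denominator = 0.0115 * 46102 = 530.1730 kW
eta_ith = (201 / 530.1730) * 100 = 37.91%


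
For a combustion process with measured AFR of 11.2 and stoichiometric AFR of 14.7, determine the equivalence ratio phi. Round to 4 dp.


phi = AFR_stoich / AFR_actual
phi = 14.7 / 11.2 = 1.3125


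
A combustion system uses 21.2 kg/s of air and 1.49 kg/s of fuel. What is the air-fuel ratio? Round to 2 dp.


AFR = m_air / m_fuel
AFR = 21.2 / 1.49 = 14.23


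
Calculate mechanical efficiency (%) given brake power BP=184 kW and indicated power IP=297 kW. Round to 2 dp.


eta_mech = (BP / IP) * 100
Ratio = 184 / 297 = 0.6195
eta_mech = 0.6195 * 100 = 61.95%


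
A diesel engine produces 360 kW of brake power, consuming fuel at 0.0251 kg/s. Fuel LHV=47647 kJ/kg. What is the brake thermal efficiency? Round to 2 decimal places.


eta_BTE = (BP / (mf * LHV)) * 100
Denominator = 0.0251 * 47647 = 1195.9397 kW
eta_BTE = (360 / 1195.9397) * 100 = 30.10%


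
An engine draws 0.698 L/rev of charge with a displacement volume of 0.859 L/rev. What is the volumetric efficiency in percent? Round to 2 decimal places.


eta_v = (V_actual / V_disp) * 100
Ratio = 0.698 / 0.859 = 0.8126
eta_v = 0.8126 * 100 = 81.26%


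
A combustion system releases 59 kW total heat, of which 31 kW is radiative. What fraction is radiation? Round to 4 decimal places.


f_rad = Q_rad / Q_total
f_rad = 31 / 59 = 0.5254


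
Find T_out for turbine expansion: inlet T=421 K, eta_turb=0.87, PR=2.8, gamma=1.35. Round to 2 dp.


T_out = T_in * (1 - eta * (1 - PR^(-(gamma-1)/gamma)))
Exponent = -(1.35-1)/1.35 = -0.25925926
PR^exp = 2.8^(-0.25925926) = 0.76572026
Factor = 1 - 0.87*(1 - 0.76572026) = 0.79617663
T_out = 421 * 0.79617663 = 335.19 K


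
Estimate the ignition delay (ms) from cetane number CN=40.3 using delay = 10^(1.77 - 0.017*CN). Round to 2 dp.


delay = 10^(1.77 - 0.017*CN)
Exponent = 1.77 - 0.017*40.3 = 1.0849
delay = 10^1.0849 = 12.16 ms


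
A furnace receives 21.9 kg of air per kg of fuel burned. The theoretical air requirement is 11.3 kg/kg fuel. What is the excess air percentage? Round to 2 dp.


Excess air = actual - stoichiometric = 21.9 - 11.3 = 10.60 kg/kg fuel
Excess air % = (excess / stoich) * 100 = (10.60 / 11.3) * 100 = 93.81%


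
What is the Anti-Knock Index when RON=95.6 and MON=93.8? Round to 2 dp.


AKI = (RON + MON) / 2
AKI = (95.6 + 93.8) / 2
AKI = 189.4 / 2 = 94.70


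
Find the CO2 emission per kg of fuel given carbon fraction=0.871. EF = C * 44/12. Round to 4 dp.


EF = C_frac * (M_CO2 / M_C)
EF = 0.871 * (44/12)
EF = 0.871 * 3.666667 = 3.1937 kg_CO2/kg_fuel


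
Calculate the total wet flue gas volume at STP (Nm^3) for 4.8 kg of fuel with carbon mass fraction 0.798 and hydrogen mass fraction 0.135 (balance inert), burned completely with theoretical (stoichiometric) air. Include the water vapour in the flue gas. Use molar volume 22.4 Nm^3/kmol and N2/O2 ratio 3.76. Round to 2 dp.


Per kg fuel: CO2 = (C/12 kmol)*22.4 = (0.798/12)*22.4 = 1.48960 Nm^3
Per kg fuel: H2O = (H/2 kmol)*22.4 = (0.135/2)*22.4 = 1.51200 Nm^3
O2 needed per kg fuel = C/12 + H/4 = 0.798/12 + 0.135/4 = 0.10025000 kmol
Per kg fuel: N2 = O2*3.76*22.4 = 0.10025000*3.76*22.4 = 8.44346 Nm^3
Total per kg = 1.48960 + 1.51200 + 8.44346 = 11.44506 Nm^3
Total = 11.44506 * 4.8 = 54.94 Nm^3


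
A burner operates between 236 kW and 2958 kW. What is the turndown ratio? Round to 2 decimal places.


TDR = Q_max / Q_min
TDR = 2958 / 236 = 12.53


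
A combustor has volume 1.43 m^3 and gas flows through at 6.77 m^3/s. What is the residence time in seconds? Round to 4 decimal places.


tau = V / Q_flow
tau = 1.43 / 6.77 = 0.2112 s


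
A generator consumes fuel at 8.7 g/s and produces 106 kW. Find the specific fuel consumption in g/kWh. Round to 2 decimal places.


SFC = (mf / BP) * 3600
Rate = 8.7 / 106 = 0.082075 g/(s*kW)
SFC = 0.082075 * 3600 = 295.47 g/kWh


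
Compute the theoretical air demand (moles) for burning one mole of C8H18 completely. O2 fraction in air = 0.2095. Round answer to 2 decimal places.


Balanced combustion: C8H18 + 12.5 O2 -> 8 CO2 + 9 H2O
O2 needed = C + H/4 = 8 + 18/4 = 12.50 moles
Air moles = O2 / 0.2095 = 12.50 / 0.2095 = 59.67 moles air


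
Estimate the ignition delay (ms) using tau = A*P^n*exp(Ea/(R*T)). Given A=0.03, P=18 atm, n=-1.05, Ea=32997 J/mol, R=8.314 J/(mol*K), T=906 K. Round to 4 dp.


tau = A * P^n * exp(Ea/(R*T))
P^n = 18^(-1.05) = 0.04807993
Ea/(R*T) = 32997/(8.314*906) = 4.380627
exp(Ea/(R*T)) = 79.888078
tau = 0.03 * 0.04807993 * 79.888078 = 0.1152 ms


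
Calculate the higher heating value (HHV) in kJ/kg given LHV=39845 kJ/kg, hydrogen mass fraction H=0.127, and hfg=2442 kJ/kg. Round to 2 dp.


HHV = LHV + hfg * 9 * H
Water addition = 2442 * 9 * 0.127 = 2791.206 kJ/kg
HHV = 39845 + 2791.206 = 42636.21 kJ/kg


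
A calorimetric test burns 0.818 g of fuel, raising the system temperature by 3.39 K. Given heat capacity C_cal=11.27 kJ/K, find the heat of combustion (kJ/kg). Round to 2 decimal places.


Hc = C_cal * delta_T / m_fuel
Q_released = 11.27 * 3.39 = 38.2053 kJ
m_fuel = 0.818 g = 0.818/1000 kg = 0.000818 kg
Hc = 38.2053 / 0.000818 = 46705.75 kJ/kg


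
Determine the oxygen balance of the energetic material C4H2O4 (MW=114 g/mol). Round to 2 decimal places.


OB = -1600 * (2C + H/2 - O) / MW
Inner = 2*4 + 2/2 - 4 = 5.00
OB = -1600 * 5.00 / 114 = -70.18%


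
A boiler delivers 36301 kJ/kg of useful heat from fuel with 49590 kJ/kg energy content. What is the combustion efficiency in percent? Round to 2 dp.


Efficiency = (Q_useful / Q_fuel) * 100
Efficiency = (36301 / 49590) * 100
Efficiency = 0.7320 * 100 = 73.20%


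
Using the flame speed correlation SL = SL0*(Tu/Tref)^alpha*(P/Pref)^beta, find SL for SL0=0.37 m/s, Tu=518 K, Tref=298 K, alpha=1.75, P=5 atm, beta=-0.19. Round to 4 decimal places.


SL = SL0 * (Tu/Tref)^alpha * (P/Pref)^beta
T ratio = 518/298 = 1.73825503
(T ratio)^alpha = 1.73825503^1.75 = 2.631471
(P/Pref)^beta = 5^(-0.19) = 0.736539
SL = 0.37 * 2.631471 * 0.736539 = 0.7171 m/s


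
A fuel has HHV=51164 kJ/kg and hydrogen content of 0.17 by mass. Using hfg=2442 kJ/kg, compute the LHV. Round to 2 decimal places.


LHV = HHV - hfg * 9 * H
Water correction = 2442 * 9 * 0.17 = 3736.260 kJ/kg
LHV = 51164 - 3736.260 = 47427.74 kJ/kg


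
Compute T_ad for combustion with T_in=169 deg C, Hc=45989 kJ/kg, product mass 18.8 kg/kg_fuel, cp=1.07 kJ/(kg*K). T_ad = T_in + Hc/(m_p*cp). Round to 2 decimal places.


T_ad = T_in + Hc / (m_p * cp)
Denominator = 18.8 * 1.07 = 20.1160
Temperature rise = 45989 / 20.1160 = 2286.19 K
T_ad = 169 + 2286.19 = 2455.19 deg C


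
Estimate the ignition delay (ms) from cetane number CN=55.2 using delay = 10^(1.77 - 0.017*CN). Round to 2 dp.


delay = 10^(1.77 - 0.017*CN)
Exponent = 1.77 - 0.017*55.2 = 0.8316
delay = 10^0.8316 = 6.79 ms


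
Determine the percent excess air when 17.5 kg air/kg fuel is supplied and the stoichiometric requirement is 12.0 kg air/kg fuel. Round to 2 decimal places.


Excess air = actual - stoichiometric = 17.5 - 12.0 = 5.50 kg/kg fuel
Excess air % = (excess / stoich) * 100 = (5.50 / 12.0) * 100 = 45.83%


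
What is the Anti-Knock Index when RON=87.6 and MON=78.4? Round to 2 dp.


AKI = (RON + MON) / 2
AKI = (87.6 + 78.4) / 2
AKI = 166.0 / 2 = 83.00


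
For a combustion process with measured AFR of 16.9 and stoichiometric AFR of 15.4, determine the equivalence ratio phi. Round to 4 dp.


phi = AFR_stoich / AFR_actual
phi = 15.4 / 16.9 = 0.9112


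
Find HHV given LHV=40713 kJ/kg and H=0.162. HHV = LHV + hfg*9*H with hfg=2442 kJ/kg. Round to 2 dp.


HHV = LHV + hfg * 9 * H
Water addition = 2442 * 9 * 0.162 = 3560.436 kJ/kg
HHV = 40713 + 3560.436 = 44273.44 kJ/kg


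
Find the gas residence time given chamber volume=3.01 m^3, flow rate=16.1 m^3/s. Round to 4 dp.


tau = V / Q_flow
tau = 3.01 / 16.1 = 0.1870 s


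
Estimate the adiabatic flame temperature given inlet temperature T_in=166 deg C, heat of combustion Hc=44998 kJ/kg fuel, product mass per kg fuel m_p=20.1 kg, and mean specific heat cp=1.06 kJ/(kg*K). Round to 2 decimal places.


T_ad = T_in + Hc / (m_p * cp)
Denominator = 20.1 * 1.06 = 21.3060
Temperature rise = 44998 / 21.3060 = 2111.99 K
T_ad = 166 + 2111.99 = 2277.99 deg C


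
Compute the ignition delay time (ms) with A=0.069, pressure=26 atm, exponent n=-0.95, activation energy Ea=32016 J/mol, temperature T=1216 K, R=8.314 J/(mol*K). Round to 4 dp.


tau = A * P^n * exp(Ea/(R*T))
P^n = 26^(-0.95) = 0.04526633
Ea/(R*T) = 32016/(8.314*1216) = 3.166821
exp(Ea/(R*T)) = 23.731914
tau = 0.069 * 0.04526633 * 23.731914 = 0.0741 ms


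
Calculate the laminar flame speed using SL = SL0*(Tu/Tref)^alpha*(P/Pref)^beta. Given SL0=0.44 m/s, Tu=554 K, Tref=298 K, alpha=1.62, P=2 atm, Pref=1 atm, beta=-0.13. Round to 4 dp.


SL = SL0 * (Tu/Tref)^alpha * (P/Pref)^beta
T ratio = 554/298 = 1.85906040
(T ratio)^alpha = 1.85906040^1.62 = 2.730584
(P/Pref)^beta = 2^(-0.13) = 0.913831
SL = 0.44 * 2.730584 * 0.913831 = 1.0979 m/s


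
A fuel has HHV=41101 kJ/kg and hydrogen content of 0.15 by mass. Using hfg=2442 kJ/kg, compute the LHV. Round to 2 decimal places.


LHV = HHV - hfg * 9 * H
Water correction = 2442 * 9 * 0.15 = 3296.700 kJ/kg
LHV = 41101 - 3296.700 = 37804.30 kJ/kg


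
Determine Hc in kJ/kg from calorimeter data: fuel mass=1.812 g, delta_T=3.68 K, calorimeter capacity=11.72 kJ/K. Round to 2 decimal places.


Hc = C_cal * delta_T / m_fuel
Q_released = 11.72 * 3.68 = 43.1296 kJ
m_fuel = 1.812 g = 1.812/1000 kg = 0.001812 kg
Hc = 43.1296 / 0.001812 = 23802.21 kJ/kg


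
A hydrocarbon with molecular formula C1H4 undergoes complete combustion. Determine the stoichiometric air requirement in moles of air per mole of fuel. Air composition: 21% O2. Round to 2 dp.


Balanced combustion: C1H4 + 2 O2 -> 1 CO2 + 2 H2O
O2 needed = C + H/4 = 1 + 4/4 = 2.00 moles
Air moles = O2 / 0.21 = 2.00 / 0.21 = 9.52 moles air


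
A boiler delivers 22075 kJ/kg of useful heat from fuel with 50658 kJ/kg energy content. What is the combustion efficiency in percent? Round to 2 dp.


Efficiency = (Q_useful / Q_fuel) * 100
Efficiency = (22075 / 50658) * 100
Efficiency = 0.4358 * 100 = 43.58%


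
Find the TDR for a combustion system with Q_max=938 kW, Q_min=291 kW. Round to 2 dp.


TDR = Q_max / Q_min
TDR = 938 / 291 = 3.22


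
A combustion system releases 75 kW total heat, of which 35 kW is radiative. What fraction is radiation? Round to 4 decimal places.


f_rad = Q_rad / Q_total
f_rad = 35 / 75 = 0.4667


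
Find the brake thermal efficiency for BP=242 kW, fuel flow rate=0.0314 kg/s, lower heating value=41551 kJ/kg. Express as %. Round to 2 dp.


eta_BTE = (BP / (mf * LHV)) * 100
Denominator = 0.0314 * 41551 = 1304.7014 kW
eta_BTE = (242 / 1304.7014) * 100 = 18.55%


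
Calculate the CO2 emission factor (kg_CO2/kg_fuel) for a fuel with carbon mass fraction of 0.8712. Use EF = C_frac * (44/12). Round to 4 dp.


EF = C_frac * (M_CO2 / M_C)
EF = 0.8712 * (44/12)
EF = 0.8712 * 3.666667 = 3.1944 kg_CO2/kg_fuel


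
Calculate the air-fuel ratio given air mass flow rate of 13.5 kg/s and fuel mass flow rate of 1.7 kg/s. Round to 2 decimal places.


AFR = m_air / m_fuel
AFR = 13.5 / 1.7 = 7.94


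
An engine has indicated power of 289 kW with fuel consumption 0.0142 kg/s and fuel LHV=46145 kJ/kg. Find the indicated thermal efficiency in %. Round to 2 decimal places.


eta_ith = (IP / (mf * LHV)) * 100
Denominator = 0.0142 * 46145 = 655.2590 kW
eta_ith = (289 / 655.2590) * 100 = 44.10%


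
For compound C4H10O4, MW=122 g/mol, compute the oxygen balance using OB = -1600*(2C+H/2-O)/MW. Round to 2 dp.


OB = -1600 * (2C + H/2 - O) / MW
Inner = 2*4 + 10/2 - 4 = 9.00
OB = -1600 * 9.00 / 122 = -118.03%


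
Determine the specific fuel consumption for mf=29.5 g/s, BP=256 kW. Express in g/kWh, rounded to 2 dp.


SFC = (mf / BP) * 3600
Rate = 29.5 / 256 = 0.115234 g/(s*kW)
SFC = 0.115234 * 3600 = 414.84 g/kWh


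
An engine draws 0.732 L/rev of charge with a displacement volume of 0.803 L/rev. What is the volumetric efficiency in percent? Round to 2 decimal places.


eta_v = (V_actual / V_disp) * 100
Ratio = 0.732 / 0.803 = 0.9116
eta_v = 0.9116 * 100 = 91.16%


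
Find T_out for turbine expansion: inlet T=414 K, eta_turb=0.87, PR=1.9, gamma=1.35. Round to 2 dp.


T_out = T_in * (1 - eta * (1 - PR^(-(gamma-1)/gamma)))
Exponent = -(1.35-1)/1.35 = -0.25925926
PR^exp = 1.9^(-0.25925926) = 0.84670193
Factor = 1 - 0.87*(1 - 0.84670193) = 0.86663068
T_out = 414 * 0.86663068 = 358.79 K


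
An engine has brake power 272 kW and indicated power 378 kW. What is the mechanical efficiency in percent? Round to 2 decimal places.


eta_mech = (BP / IP) * 100
Ratio = 272 / 378 = 0.7196
eta_mech = 0.7196 * 100 = 71.96%
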